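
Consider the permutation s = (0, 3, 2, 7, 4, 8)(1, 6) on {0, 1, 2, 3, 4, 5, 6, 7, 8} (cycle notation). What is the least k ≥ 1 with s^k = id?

The cycle type of s is (6, 2, 1).
Since disjoint cycles commute, ord(s) = lcm(6, 2) = 6.

6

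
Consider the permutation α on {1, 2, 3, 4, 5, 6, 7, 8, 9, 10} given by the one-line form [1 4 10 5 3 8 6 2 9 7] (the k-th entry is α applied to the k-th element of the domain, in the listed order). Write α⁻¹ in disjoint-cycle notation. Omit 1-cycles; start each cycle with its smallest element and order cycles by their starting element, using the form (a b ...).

The cycle decomposition of α is (2 4 5 3 10 7 6 8).
Reversing each cycle (and rotating so the smallest element leads) gives α⁻¹ = (2 8 6 7 10 3 5 4).

(2 8 6 7 10 3 5 4)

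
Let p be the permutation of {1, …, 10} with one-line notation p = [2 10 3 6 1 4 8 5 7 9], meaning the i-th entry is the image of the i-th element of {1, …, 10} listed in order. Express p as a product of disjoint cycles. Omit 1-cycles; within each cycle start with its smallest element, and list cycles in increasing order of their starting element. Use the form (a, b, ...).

Iterating p from 1 gives 1 → 2 → 10 → 9 → 7 → 8 → 5 → 1; that is the 7-cycle (1, 2, 10, 9, 7, 8, 5).
Continuing from each remaining unvisited element yields (1, 2, 10, 9, 7, 8, 5)(4, 6).

(1, 2, 10, 9, 7, 8, 5)(4, 6)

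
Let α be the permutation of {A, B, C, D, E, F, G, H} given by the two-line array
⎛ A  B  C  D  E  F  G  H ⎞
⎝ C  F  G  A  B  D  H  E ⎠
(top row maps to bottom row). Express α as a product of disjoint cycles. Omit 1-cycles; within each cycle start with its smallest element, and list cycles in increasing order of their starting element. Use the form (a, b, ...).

(A, C, G, H, E, B, F, D)

Start at A and follow images: A → C → G → H → E → B → F → D → A, giving the cycle (A, C, G, H, E, B, F, D).
Repeating from the next unused element and collecting all non-trivial cycles gives (A, C, G, H, E, B, F, D).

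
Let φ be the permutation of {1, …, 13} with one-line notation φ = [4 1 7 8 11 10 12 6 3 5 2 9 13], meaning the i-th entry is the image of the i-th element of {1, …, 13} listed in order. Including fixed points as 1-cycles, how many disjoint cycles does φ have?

3

The cycle decomposition is (1 4 8 6 10 5 11 2)(3 7 12 9)(13), which has 3 cycles (counting 1-cycles).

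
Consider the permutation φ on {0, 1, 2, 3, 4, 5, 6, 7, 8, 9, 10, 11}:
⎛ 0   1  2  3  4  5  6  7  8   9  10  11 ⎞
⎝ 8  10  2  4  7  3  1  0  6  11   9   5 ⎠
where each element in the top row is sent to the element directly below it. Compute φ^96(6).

Tracing 6 → 1 → … returns to 6 after 11 steps, so 6 lies in an 11-cycle (0, 8, 6, 1, 10, 9, 11, 5, 3, 4, 7).
On an 11-cycle, φ^11 is the identity, so φ^96 = φ^8 there (96 ≡ 8 mod 11).
Stepping 8 places around the cycle: 6 → 1 → 10 → 9 → 11 → 5 → 3 → 4 → 7.

7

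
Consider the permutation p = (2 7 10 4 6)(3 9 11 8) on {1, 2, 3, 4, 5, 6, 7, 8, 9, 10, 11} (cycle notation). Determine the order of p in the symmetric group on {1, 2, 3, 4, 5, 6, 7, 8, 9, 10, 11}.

20

The cycle type of p is (5, 4, 1, 1).
The order is lcm(5, 4) = 20.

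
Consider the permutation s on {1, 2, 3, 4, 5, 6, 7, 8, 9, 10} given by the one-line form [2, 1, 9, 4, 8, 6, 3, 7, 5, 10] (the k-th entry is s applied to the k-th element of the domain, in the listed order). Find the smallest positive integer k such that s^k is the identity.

10

The disjoint-cycle form of s has cycle lengths 5, 2, 1, 1, 1.
The order is lcm(5, 2) = 10.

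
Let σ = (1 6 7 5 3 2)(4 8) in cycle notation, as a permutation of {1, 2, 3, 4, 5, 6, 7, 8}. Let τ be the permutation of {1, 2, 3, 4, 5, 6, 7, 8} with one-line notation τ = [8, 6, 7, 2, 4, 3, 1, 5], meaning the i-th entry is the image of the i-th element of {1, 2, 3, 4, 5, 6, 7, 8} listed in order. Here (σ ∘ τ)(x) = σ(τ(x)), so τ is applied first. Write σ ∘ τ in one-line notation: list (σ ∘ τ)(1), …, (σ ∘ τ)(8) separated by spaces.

4 7 5 1 8 2 6 3

Chase each element through τ then σ: 1 → 8 → 4; 2 → 6 → 7; 3 → 7 → 5; 4 → 2 → 1; 5 → 4 → 8; 6 → 3 → 2; 7 → 1 → 6; 8 → 5 → 3.
Collecting the images, σ ∘ τ = [4 7 5 1 8 2 6 3].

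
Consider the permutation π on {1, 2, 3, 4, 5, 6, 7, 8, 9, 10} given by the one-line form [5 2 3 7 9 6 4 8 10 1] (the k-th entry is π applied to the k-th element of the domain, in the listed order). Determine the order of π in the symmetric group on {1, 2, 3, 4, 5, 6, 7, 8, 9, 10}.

Writing π as disjoint cycles, the cycle lengths are 4, 2, 1, 1, 1, 1.
The order is lcm(4, 2) = 4.

4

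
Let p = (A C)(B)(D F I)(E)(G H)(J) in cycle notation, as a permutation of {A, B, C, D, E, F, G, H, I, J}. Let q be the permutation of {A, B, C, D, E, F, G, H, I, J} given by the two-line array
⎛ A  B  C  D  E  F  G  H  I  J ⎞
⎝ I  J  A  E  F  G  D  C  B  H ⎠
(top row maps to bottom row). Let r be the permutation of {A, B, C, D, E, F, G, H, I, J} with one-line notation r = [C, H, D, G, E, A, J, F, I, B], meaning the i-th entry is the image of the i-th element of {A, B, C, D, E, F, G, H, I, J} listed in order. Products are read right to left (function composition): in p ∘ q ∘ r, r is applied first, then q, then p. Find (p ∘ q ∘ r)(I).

B

Apply the permutations in order: r(I) = I, then q(I) = B, then p(B) = B. So (p ∘ q ∘ r)(I) = B.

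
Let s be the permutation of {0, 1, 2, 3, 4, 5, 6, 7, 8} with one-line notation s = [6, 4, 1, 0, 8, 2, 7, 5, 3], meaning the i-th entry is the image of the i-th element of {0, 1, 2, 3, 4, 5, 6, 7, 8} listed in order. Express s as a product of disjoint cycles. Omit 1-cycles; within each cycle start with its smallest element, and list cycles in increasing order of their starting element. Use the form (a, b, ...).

From 0: 0 → 6 → 7 → 5 → 2 → 1 → 4 → 8 → 3 → 0, closing the cycle (0, 6, 7, 5, 2, 1, 4, 8, 3).
Repeating from the next unused element and collecting all non-trivial cycles gives (0, 6, 7, 5, 2, 1, 4, 8, 3).

(0, 6, 7, 5, 2, 1, 4, 8, 3)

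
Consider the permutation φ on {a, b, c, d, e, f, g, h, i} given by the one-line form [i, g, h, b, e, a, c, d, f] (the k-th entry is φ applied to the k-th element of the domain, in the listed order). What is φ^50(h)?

h

Tracing h → d → … returns to h after 5 steps, so h lies in a 5-cycle (b g c h d).
Since the cycle has length 5, φ^50 acts on it the same as φ^0 (50 mod 5 = 0).
So φ^50(h) = h.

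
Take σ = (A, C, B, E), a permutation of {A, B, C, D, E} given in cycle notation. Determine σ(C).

C appears in (A, C, B, E); the next entry (wrapping around) is B.

B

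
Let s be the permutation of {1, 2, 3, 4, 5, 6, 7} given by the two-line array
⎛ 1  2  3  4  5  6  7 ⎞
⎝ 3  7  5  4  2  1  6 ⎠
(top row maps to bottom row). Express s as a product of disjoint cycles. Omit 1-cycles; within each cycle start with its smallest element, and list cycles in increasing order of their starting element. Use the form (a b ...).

Start at 1 and follow images: 1 → 3 → 5 → 2 → 7 → 6 → 1, giving the cycle (1 3 5 2 7 6).
Continuing from each remaining unvisited element yields (1 3 5 2 7 6).

(1 3 5 2 7 6)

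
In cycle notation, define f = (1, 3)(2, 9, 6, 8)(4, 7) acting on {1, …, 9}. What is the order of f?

The disjoint cycles have lengths 4, 2, 2, 1.
Since disjoint cycles commute, ord(f) = lcm(4, 2, 2) = 4.

4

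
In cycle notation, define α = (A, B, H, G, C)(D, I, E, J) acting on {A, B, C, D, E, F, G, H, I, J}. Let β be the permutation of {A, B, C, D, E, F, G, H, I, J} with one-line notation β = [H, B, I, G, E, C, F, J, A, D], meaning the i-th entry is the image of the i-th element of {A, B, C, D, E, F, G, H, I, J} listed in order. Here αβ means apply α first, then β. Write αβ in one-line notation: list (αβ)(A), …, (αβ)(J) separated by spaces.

B J H A D C I F E G

(αβ)(x) = β(α(x)). Computing each image: β(α(A)) = β(B) = B, β(α(B)) = β(H) = J, β(α(C)) = β(A) = H, β(α(D)) = β(I) = A, β(α(E)) = β(J) = D, β(α(F)) = β(F) = C, β(α(G)) = β(C) = I, β(α(H)) = β(G) = F, β(α(I)) = β(E) = E, β(α(J)) = β(D) = G.
Hence αβ = [B J H A D C I F E G].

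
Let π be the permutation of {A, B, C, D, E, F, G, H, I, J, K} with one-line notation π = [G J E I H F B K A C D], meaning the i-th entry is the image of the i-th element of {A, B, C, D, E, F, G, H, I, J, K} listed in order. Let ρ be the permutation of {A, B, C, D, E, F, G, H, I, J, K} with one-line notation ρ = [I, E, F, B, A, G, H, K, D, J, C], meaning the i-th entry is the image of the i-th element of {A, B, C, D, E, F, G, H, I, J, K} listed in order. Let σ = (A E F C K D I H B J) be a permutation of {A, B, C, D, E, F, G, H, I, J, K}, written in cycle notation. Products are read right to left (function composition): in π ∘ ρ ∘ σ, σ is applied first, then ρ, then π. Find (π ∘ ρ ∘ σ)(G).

Chase G: σ(G) = G; ρ(G) = H; π(H) = K. Hence (π ∘ ρ ∘ σ)(G) = K.

K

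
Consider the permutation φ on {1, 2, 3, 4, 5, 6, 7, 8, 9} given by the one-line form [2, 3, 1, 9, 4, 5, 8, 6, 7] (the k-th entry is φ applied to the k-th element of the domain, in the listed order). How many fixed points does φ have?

No element satisfies φ(x) = x, so there are 0 fixed points.

0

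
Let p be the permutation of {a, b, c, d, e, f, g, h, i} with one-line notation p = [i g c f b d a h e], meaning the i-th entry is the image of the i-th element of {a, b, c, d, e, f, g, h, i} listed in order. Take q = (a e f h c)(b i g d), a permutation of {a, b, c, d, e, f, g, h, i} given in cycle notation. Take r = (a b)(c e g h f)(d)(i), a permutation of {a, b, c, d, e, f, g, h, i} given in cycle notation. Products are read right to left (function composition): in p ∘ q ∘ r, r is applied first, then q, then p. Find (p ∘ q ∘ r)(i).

a

Apply the permutations in order: r(i) = i, then q(i) = g, then p(g) = a. So (p ∘ q ∘ r)(i) = a.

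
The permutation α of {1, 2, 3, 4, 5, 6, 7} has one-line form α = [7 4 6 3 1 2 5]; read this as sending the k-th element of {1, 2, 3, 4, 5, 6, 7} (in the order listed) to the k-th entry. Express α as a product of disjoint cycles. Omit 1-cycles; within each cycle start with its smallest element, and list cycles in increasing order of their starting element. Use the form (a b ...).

Iterating α from 1 gives 1 → 7 → 5 → 1; that is the 3-cycle (1 7 5).
Repeating from the next unused element and collecting all non-trivial cycles gives (1 7 5)(2 4 3 6).

(1 7 5)(2 4 3 6)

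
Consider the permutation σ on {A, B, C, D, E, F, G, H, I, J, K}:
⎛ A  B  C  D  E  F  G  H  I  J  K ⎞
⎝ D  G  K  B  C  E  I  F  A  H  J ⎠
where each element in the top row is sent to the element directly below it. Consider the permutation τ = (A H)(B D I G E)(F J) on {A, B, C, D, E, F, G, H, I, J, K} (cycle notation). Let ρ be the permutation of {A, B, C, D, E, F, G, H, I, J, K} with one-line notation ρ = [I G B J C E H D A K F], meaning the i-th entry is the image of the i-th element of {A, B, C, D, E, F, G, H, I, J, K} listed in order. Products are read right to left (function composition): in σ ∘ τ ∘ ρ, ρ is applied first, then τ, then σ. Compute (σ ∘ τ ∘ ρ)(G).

D

(σ ∘ τ ∘ ρ)(G) = σ(τ(ρ(G))). ρ(G) = H, then τ(H) = A, then σ(A) = D, so the result is D.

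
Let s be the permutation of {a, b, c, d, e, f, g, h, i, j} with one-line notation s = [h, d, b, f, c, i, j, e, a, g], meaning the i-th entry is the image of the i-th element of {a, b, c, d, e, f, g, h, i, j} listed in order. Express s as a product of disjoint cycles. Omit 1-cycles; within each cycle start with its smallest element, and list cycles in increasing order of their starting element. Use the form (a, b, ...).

Start at a and follow images: a → h → e → c → b → d → f → i → a, giving the cycle (a, h, e, c, b, d, f, i).
Continuing from each remaining unvisited element yields (a, h, e, c, b, d, f, i)(g, j).

(a, h, e, c, b, d, f, i)(g, j)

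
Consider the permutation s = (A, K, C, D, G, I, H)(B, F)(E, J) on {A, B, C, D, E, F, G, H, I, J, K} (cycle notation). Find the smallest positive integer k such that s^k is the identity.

The cycle type of s is (7, 2, 2).
The order is lcm(7, 2, 2) = 14.

14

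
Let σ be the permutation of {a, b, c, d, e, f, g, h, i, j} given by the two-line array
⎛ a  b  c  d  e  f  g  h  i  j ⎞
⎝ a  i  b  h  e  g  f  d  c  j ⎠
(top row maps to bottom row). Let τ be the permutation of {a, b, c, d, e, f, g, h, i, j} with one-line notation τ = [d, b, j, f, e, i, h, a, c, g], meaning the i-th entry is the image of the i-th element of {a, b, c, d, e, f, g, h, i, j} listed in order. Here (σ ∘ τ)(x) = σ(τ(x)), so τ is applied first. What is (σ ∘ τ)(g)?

d

τ(g) = h, then σ(h) = d; composing gives (σ ∘ τ)(g) = d.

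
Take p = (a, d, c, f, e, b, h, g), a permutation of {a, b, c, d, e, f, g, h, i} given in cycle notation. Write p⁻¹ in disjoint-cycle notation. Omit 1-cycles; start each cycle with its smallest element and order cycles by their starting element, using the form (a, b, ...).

If p sends a → b within a cycle, p⁻¹ sends b → a; equivalently, reverse each cycle.
After reversing and putting each cycle's least element first, p⁻¹ = (a, g, h, b, e, f, c, d).

(a, g, h, b, e, f, c, d)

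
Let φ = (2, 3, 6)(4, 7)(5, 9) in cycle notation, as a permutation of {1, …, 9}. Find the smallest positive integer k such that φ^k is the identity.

The disjoint cycles have lengths 3, 2, 2, 1, 1.
The order of φ is the least common multiple of its cycle lengths: lcm(3, 2, 2) = 6.

6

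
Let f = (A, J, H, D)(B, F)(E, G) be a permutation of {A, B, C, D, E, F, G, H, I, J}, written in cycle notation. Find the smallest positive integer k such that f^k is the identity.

4

The cycle type of f is (4, 2, 2, 1, 1).
The order of f is the least common multiple of its cycle lengths: lcm(4, 2, 2) = 4.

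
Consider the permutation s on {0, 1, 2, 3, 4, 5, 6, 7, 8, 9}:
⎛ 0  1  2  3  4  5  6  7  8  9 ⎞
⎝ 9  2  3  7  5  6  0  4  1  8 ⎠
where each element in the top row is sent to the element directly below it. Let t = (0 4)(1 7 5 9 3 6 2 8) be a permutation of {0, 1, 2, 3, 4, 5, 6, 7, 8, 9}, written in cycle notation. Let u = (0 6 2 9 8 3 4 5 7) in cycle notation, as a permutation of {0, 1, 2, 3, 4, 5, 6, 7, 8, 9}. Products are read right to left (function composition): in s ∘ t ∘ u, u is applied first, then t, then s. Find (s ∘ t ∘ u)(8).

0

Chase 8: u(8) = 3; t(3) = 6; s(6) = 0. Hence (s ∘ t ∘ u)(8) = 0.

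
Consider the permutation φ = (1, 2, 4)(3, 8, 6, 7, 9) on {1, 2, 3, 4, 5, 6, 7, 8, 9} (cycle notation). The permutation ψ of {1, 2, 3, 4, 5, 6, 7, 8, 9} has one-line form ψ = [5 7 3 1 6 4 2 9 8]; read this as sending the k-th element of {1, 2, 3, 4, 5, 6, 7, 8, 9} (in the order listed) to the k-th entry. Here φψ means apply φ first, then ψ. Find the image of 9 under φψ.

First apply φ: φ(9) = 3, then ψ(3) = 3. Thus (φψ)(9) = 3.

3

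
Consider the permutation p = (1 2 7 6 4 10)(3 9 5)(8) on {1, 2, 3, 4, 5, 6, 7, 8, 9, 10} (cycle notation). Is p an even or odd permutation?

The cycle lengths are 6, 3, 1.
A cycle is odd iff its length is even; p has 1 even-length cycle, so sgn(p) = (−1)^1 and p is odd.

odd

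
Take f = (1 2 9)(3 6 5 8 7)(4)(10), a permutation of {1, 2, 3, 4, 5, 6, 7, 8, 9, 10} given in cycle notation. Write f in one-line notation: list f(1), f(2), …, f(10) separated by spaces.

Reading each image from the cycles: 1→2, 2→9, 3→6, 4→4, 5→8, 6→5, 7→3, 8→7, 9→1, 10→10.
So the one-line form is 2 9 6 4 8 5 3 7 1 10.

2 9 6 4 8 5 3 7 1 10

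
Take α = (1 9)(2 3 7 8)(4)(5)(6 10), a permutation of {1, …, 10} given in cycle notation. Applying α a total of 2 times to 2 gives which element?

7

2 lies in the 4-cycle (2 3 7 8).
Advancing 2 steps from 2: 2 → 3 → 7.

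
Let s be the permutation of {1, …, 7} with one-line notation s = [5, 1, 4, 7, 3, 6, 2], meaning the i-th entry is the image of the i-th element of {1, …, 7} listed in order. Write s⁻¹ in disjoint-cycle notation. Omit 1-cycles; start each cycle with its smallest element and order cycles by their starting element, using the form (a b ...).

First write s in disjoint cycles: (1 5 3 4 7 2).
Reversing each cycle (and rotating so the smallest element leads) gives s⁻¹ = (1 2 7 4 3 5).

(1 2 7 4 3 5)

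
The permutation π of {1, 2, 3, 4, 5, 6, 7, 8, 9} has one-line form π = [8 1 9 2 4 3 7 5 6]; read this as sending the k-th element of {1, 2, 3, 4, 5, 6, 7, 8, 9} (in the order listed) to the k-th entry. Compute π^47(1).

Tracing 1 → 8 → … returns to 1 after 5 steps, so 1 lies in a 5-cycle (1 8 5 4 2).
On a 5-cycle, π^5 is the identity, so π^47 = π^2 there (47 ≡ 2 mod 5).
Advancing 2 steps from 1: 1 → 8 → 5.

5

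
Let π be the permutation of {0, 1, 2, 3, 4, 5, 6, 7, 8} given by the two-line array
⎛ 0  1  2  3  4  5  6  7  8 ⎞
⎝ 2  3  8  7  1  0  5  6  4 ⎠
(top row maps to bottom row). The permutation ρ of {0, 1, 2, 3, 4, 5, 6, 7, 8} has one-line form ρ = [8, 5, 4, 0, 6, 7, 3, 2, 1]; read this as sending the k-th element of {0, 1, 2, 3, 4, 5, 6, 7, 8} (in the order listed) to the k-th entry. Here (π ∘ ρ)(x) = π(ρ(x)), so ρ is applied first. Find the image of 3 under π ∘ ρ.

2

(π ∘ ρ)(3) = π(ρ(3)). ρ(3) = 0, then π(0) = 2. So (π ∘ ρ)(3) = 2.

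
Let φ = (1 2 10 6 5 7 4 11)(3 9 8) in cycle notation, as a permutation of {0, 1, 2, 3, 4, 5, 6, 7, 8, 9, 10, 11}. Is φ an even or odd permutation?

The cycle lengths are 8, 3, 1.
A cycle is odd iff its length is even; φ has 1 even-length cycle, so sgn(φ) = (−1)^1 and φ is odd.

odd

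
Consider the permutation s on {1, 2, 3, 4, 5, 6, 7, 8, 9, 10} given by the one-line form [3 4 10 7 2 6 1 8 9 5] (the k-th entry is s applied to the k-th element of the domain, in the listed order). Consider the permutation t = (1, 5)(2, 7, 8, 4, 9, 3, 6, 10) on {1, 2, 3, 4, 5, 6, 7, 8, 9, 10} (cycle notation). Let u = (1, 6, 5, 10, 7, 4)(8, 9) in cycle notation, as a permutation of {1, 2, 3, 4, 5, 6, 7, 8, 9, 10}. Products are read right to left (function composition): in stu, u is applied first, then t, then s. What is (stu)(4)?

Chase 4: u(4) = 1; t(1) = 5; s(5) = 2. Hence (stu)(4) = 2.

2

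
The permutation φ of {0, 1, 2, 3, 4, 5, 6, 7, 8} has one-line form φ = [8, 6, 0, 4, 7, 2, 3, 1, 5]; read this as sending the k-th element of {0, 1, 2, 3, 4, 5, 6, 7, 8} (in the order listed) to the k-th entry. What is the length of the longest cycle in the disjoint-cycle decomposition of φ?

5

Decomposing into disjoint cycles gives (0, 8, 5, 2)(1, 6, 3, 4, 7); the longest has length 5.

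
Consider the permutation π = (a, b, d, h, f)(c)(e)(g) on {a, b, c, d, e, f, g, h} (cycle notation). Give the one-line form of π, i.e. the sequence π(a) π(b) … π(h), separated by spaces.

b d c h e a g f

Image by image: a→b, b→d, c→c, d→h, e→e, f→a, g→g, h→f.
So the one-line form is b d c h e a g f.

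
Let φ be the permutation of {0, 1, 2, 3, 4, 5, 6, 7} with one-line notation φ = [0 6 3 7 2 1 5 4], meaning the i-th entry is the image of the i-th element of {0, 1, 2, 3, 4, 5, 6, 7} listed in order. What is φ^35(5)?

Tracing 5 → 1 → … returns to 5 after 3 steps, so 5 lies in a 3-cycle (1, 6, 5).
Powers repeat with period 3 on this cycle, and 35 mod 3 = 2, so φ^35(5) = φ^2(5).
Advancing 2 steps from 5: 5 → 1 → 6.

6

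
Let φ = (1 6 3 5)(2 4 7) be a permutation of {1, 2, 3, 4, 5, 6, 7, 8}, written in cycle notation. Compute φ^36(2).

2

2 lies in the 3-cycle (2 4 7).
Powers repeat with period 3 on this cycle, and 36 mod 3 = 0, so φ^36(2) = φ^0(2).
So φ^36(2) = 2.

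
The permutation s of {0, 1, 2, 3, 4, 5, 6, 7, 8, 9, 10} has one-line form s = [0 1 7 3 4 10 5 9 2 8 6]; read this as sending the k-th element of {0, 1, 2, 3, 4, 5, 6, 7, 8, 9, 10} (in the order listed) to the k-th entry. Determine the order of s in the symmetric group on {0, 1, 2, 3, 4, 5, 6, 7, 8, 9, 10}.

The disjoint-cycle form of s has cycle lengths 4, 3, 1, 1, 1, 1.
Since disjoint cycles commute, ord(s) = lcm(4, 3) = 12.

12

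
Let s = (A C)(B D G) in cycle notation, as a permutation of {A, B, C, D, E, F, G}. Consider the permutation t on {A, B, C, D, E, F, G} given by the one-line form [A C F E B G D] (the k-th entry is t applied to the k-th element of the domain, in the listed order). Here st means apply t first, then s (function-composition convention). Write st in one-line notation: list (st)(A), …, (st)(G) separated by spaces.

For each element, apply t then s: A → A → C; B → C → A; C → F → F; D → E → E; E → B → D; F → G → B; G → D → G.
So st in one-line form is C A F E D B G.

C A F E D B G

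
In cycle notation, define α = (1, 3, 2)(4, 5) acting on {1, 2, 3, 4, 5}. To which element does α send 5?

4

In the cycle (4, 5), 5 is followed by 4, so α(5) = 4.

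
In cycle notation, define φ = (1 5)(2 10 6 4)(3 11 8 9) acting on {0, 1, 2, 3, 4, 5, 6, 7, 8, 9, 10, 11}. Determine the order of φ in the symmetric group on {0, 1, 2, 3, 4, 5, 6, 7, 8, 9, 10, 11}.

The cycle type of φ is (4, 4, 2, 1, 1).
The order is lcm(4, 4, 2) = 4.

4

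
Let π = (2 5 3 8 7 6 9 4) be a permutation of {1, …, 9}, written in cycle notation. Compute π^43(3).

3 lies in the 8-cycle (2 5 3 8 7 6 9 4).
Since the cycle has length 8, π^43 acts on it the same as π^3 (43 mod 8 = 3).
Stepping 3 places around the cycle: 3 → 8 → 7 → 6.

6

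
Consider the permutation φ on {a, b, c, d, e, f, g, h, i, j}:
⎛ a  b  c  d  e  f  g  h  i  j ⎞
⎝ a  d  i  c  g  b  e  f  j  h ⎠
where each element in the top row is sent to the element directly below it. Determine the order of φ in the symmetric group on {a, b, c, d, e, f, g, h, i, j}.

14

The disjoint-cycle form of φ has cycle lengths 7, 2, 1.
The order of φ is the least common multiple of its cycle lengths: lcm(7, 2) = 14.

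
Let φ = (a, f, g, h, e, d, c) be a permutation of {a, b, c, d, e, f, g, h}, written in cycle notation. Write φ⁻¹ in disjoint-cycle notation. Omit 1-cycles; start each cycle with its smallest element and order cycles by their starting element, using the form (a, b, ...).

If φ sends a → b within a cycle, φ⁻¹ sends b → a; equivalently, reverse each cycle.
Reversing each cycle of φ and rotating so the smallest element leads gives (a, c, d, e, h, g, f).

(a, c, d, e, h, g, f)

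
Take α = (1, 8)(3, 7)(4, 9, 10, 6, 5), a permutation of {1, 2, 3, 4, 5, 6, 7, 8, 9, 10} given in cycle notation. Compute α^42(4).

4 lies in the 5-cycle (4, 9, 10, 6, 5).
Since the cycle has length 5, α^42 acts on it the same as α^2 (42 mod 5 = 2).
Advancing 2 steps from 4: 4 → 9 → 10.

10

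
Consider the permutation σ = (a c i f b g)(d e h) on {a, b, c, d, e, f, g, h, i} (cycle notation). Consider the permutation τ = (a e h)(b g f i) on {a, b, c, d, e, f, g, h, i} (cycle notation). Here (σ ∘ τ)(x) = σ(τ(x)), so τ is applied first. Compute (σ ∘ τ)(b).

(σ ∘ τ)(b) = σ(τ(b)). τ(b) = g, then σ(g) = a. So (σ ∘ τ)(b) = a.

a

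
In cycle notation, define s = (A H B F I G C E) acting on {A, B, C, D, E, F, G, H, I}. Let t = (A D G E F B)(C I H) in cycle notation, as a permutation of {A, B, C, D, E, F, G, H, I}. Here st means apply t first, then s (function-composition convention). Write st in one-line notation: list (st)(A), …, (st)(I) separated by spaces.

For each element, apply t then s: A → D → D; B → A → H; C → I → G; D → G → C; E → F → I; F → B → F; G → E → A; H → C → E; I → H → B.
Collecting the images, st = [D H G C I F A E B].

D H G C I F A E B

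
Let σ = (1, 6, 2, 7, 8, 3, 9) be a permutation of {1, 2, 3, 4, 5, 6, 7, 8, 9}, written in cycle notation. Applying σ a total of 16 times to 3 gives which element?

3 lies in the 7-cycle (1, 6, 2, 7, 8, 3, 9).
Since the cycle has length 7, σ^16 acts on it the same as σ^2 (16 mod 7 = 2).
Advancing 2 steps from 3: 3 → 9 → 1.

1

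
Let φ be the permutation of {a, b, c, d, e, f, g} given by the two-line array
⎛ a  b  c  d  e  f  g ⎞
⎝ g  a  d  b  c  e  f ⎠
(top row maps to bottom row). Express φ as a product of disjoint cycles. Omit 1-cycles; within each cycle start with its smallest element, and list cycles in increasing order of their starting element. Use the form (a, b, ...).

(a, g, f, e, c, d, b)

Start at a and follow images: a → g → f → e → c → d → b → a, giving the cycle (a, g, f, e, c, d, b).
Repeating from the next unused element and collecting all non-trivial cycles gives (a, g, f, e, c, d, b).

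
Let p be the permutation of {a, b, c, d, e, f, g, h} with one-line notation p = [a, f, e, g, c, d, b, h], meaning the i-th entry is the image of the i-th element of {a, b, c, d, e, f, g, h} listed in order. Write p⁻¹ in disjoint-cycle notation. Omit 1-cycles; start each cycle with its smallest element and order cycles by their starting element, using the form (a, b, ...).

The cycle decomposition of p is (b, f, d, g)(c, e).
Reversing each cycle (and rotating so the smallest element leads) gives p⁻¹ = (b, g, d, f)(c, e).

(b, g, d, f)(c, e)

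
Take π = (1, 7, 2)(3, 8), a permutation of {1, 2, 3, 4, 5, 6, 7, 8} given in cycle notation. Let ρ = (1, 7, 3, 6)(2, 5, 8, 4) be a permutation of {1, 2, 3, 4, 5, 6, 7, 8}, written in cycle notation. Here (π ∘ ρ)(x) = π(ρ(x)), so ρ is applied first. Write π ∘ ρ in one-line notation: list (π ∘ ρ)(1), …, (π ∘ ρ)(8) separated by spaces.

(π ∘ ρ)(x) = π(ρ(x)). Computing each image: π(ρ(1)) = π(7) = 2, π(ρ(2)) = π(5) = 5, π(ρ(3)) = π(6) = 6, π(ρ(4)) = π(2) = 1, π(ρ(5)) = π(8) = 3, π(ρ(6)) = π(1) = 7, π(ρ(7)) = π(3) = 8, π(ρ(8)) = π(4) = 4.
Hence π ∘ ρ = [2 5 6 1 3 7 8 4].

2 5 6 1 3 7 8 4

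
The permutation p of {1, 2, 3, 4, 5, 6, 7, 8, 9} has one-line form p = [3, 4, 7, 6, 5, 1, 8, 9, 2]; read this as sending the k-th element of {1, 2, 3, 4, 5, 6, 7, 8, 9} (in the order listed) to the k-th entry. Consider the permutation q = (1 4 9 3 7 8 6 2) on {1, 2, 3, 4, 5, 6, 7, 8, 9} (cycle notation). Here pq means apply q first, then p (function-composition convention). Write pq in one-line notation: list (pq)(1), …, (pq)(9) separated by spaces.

(pq)(x) = p(q(x)). Computing each image: p(q(1)) = p(4) = 6, p(q(2)) = p(1) = 3, p(q(3)) = p(7) = 8, p(q(4)) = p(9) = 2, p(q(5)) = p(5) = 5, p(q(6)) = p(2) = 4, p(q(7)) = p(8) = 9, p(q(8)) = p(6) = 1, p(q(9)) = p(3) = 7.
Hence pq = [6 3 8 2 5 4 9 1 7].

6 3 8 2 5 4 9 1 7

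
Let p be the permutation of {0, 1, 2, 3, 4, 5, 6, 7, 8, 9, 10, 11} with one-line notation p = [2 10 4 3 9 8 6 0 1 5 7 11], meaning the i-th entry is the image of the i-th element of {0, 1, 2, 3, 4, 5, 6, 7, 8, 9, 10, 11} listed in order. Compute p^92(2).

Tracing 2 → 4 → … returns to 2 after 9 steps, so 2 lies in a 9-cycle (0, 2, 4, 9, 5, 8, 1, 10, 7).
Powers repeat with period 9 on this cycle, and 92 mod 9 = 2, so p^92(2) = p^2(2).
Stepping 2 places around the cycle: 2 → 4 → 9.

9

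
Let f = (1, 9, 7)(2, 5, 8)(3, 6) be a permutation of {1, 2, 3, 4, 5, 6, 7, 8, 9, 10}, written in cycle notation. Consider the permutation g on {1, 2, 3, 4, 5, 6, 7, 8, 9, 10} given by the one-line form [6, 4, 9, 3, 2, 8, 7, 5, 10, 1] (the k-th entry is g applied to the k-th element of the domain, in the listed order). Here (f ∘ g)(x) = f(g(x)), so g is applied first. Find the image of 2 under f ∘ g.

(f ∘ g)(2) = f(g(2)). g(2) = 4, then f(4) = 4. So (f ∘ g)(2) = 4.

4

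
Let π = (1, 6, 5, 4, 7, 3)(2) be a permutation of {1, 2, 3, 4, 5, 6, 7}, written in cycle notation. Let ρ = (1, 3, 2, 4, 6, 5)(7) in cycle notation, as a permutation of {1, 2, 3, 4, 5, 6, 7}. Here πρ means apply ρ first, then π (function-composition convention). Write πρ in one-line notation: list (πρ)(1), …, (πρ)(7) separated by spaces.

1 7 2 5 6 4 3

For each element, apply ρ then π: 1 → 3 → 1; 2 → 4 → 7; 3 → 2 → 2; 4 → 6 → 5; 5 → 1 → 6; 6 → 5 → 4; 7 → 7 → 3.
Collecting the images, πρ = [1 7 2 5 6 4 3].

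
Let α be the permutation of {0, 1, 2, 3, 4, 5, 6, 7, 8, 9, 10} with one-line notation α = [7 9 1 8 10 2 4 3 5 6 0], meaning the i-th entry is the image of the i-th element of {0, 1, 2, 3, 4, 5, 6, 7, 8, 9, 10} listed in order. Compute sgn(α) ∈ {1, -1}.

1

In disjoint-cycle form the cycle lengths are 11.
A cycle is odd iff its length is even; α has 0 even-length cycles, so sgn(α) = (−1)^0 and α is even.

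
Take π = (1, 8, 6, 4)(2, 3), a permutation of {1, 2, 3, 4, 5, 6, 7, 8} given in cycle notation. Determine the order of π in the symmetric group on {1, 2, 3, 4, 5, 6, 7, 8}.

The cycle type of π is (4, 2, 1, 1).
Since disjoint cycles commute, ord(π) = lcm(4, 2) = 4.

4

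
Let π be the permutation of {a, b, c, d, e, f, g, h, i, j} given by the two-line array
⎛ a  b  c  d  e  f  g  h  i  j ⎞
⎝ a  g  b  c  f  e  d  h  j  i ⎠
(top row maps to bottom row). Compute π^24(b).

Tracing b → g → … returns to b after 4 steps, so b lies in a 4-cycle (b g d c).
Powers repeat with period 4 on this cycle, and 24 mod 4 = 0, so π^24(b) = π^0(b).
So π^24(b) = b.

b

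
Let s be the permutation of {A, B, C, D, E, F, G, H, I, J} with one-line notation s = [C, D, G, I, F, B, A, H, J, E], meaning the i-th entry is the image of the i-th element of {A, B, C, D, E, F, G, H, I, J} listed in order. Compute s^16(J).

Tracing J → E → … returns to J after 6 steps, so J lies in a 6-cycle (B, D, I, J, E, F).
On a 6-cycle, s^6 is the identity, so s^16 = s^4 there (16 ≡ 4 mod 6).
Stepping 4 places around the cycle: J → E → F → B → D.

D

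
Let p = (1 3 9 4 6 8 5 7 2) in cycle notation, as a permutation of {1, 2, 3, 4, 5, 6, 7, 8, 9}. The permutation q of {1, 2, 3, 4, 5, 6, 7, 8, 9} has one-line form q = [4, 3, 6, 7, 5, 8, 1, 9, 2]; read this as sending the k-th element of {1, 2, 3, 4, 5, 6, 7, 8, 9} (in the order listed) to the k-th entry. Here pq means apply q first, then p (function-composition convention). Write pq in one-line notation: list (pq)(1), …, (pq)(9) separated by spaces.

6 9 8 2 7 5 3 4 1

(pq)(x) = p(q(x)). Computing each image: p(q(1)) = p(4) = 6, p(q(2)) = p(3) = 9, p(q(3)) = p(6) = 8, p(q(4)) = p(7) = 2, p(q(5)) = p(5) = 7, p(q(6)) = p(8) = 5, p(q(7)) = p(1) = 3, p(q(8)) = p(9) = 4, p(q(9)) = p(2) = 1.
Hence pq = [6 9 8 2 7 5 3 4 1].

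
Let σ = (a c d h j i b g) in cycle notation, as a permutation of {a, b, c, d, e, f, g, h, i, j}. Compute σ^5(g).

g lies in the 8-cycle (a c d h j i b g).
Stepping 5 places around the cycle: g → a → c → d → h → j.

j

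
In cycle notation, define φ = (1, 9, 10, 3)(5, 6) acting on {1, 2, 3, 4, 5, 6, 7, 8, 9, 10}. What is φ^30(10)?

1

10 lies in the 4-cycle (1, 9, 10, 3).
Since the cycle has length 4, φ^30 acts on it the same as φ^2 (30 mod 4 = 2).
Stepping 2 places around the cycle: 10 → 3 → 1.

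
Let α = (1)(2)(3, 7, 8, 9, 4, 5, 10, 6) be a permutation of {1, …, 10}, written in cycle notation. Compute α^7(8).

7

8 lies in the 8-cycle (3, 7, 8, 9, 4, 5, 10, 6).
Stepping 7 places around the cycle: 8 → 9 → 4 → 5 → 10 → 6 → 3 → 7.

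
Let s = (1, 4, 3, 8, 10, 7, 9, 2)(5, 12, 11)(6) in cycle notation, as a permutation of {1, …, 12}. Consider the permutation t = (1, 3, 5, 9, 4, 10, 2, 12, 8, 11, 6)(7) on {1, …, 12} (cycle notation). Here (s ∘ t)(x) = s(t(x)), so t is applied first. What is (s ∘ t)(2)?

11

First apply t: t(2) = 12, then s(12) = 11. Thus (s ∘ t)(2) = 11.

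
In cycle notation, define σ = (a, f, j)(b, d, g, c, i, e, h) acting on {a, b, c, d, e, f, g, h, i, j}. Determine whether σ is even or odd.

even

The cycle lengths are 7, 3.
A cycle of length ℓ contributes ℓ−1 transpositions, so σ is a product of 6 + 2 = 8 transpositions — even.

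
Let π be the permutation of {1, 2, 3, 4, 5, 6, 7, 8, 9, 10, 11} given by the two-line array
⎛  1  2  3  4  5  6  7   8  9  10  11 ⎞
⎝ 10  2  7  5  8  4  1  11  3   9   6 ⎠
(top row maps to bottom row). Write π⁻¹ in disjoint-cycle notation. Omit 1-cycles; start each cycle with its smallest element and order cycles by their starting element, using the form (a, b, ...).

First write π in disjoint cycles: (1, 10, 9, 3, 7)(4, 5, 8, 11, 6).
The inverse reverses every cycle; in canonical form, π⁻¹ = (1, 7, 3, 9, 10)(4, 6, 11, 8, 5).

(1, 7, 3, 9, 10)(4, 6, 11, 8, 5)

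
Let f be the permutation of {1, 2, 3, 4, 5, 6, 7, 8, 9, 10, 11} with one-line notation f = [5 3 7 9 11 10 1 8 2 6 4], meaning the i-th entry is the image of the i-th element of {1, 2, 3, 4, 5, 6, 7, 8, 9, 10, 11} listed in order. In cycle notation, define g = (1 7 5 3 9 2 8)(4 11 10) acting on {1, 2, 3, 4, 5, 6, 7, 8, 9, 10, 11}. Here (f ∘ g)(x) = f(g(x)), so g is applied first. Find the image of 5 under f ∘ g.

(f ∘ g)(5) = f(g(5)). g(5) = 3, then f(3) = 7. So (f ∘ g)(5) = 7.

7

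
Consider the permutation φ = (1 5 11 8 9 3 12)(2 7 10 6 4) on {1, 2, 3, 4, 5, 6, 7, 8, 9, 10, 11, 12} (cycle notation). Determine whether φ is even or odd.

even

The cycle lengths are 7, 5.
A cycle is odd iff its length is even; φ has 0 even-length cycles, so sgn(φ) = (−1)^0 and φ is even.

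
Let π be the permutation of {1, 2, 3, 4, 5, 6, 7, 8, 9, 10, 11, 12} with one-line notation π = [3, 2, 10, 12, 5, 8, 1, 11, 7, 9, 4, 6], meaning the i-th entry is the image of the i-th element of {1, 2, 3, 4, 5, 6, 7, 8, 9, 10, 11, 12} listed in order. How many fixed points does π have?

The fixed points (elements with π(x) = x) are {2, 5}, so there are 2.

2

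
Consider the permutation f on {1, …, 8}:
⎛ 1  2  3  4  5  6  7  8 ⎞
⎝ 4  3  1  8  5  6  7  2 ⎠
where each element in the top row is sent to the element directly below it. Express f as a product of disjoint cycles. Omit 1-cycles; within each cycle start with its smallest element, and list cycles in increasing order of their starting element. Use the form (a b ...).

(1 4 8 2 3)

Iterating f from 1 gives 1 → 4 → 8 → 2 → 3 → 1; that is the 5-cycle (1 4 8 2 3).
Repeating from the next unused element and collecting all non-trivial cycles gives (1 4 8 2 3).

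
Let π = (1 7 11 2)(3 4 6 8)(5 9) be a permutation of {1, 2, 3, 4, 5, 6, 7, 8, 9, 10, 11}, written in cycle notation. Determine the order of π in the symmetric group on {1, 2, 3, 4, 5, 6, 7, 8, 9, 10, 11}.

4

The disjoint cycles have lengths 4, 4, 2, 1.
The order is lcm(4, 4, 2) = 4.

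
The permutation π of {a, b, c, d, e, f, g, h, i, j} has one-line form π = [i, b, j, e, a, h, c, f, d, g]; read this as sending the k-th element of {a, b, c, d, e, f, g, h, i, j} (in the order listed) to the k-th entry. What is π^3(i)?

Tracing i → d → … returns to i after 4 steps, so i lies in a 4-cycle (a, i, d, e).
Advancing 3 steps from i: i → d → e → a.

a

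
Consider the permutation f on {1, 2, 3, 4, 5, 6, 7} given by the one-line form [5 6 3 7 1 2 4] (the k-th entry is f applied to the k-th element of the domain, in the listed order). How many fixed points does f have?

1

The fixed points (elements with f(x) = x) are {3}, so there is 1.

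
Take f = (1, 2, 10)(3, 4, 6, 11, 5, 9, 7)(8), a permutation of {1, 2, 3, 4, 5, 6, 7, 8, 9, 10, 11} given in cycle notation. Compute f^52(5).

3

5 lies in the 7-cycle (3, 4, 6, 11, 5, 9, 7).
On a 7-cycle, f^7 is the identity, so f^52 = f^3 there (52 ≡ 3 mod 7).
Stepping 3 places around the cycle: 5 → 9 → 7 → 3.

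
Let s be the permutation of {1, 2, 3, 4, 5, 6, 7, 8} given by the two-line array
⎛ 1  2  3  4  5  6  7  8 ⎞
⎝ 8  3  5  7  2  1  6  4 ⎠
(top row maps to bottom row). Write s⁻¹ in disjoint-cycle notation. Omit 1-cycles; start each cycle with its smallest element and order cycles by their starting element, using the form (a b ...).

(1 6 7 4 8)(2 5 3)

First write s in disjoint cycles: (1 8 4 7 6)(2 3 5).
Reversing each cycle (and rotating so the smallest element leads) gives s⁻¹ = (1 6 7 4 8)(2 5 3).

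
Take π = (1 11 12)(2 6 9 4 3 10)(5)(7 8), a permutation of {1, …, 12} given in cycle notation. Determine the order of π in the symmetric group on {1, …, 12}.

6

The disjoint cycles have lengths 6, 3, 2, 1.
Since disjoint cycles commute, ord(π) = lcm(6, 3, 2) = 6.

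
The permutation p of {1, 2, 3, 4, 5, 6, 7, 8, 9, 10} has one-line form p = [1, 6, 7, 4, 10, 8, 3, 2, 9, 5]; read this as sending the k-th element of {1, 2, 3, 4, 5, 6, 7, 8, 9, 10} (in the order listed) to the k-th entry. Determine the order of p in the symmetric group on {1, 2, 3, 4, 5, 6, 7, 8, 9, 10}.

6

The disjoint-cycle form of p has cycle lengths 3, 2, 2, 1, 1, 1.
The order is lcm(3, 2, 2) = 6.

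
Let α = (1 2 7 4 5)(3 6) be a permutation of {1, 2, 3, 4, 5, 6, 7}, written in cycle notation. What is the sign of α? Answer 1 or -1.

-1

The cycle lengths are 5, 2.
A cycle is odd iff its length is even; α has 1 even-length cycle, so sgn(α) = (−1)^1 and α is odd.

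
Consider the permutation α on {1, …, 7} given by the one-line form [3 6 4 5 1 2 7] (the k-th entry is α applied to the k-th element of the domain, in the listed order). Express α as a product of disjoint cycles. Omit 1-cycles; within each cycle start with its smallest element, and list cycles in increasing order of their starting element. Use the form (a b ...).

Start at 1 and follow images: 1 → 3 → 4 → 5 → 1, giving the cycle (1 3 4 5).
Repeating from the next unused element and collecting all non-trivial cycles gives (1 3 4 5)(2 6).

(1 3 4 5)(2 6)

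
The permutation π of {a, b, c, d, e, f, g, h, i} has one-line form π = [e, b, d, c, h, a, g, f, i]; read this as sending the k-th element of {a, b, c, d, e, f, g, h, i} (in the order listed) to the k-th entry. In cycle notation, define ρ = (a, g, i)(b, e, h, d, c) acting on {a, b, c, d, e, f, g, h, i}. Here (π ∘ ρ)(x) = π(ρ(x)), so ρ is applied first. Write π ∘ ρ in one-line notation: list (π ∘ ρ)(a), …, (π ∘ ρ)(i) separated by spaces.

g h b d f a i c e

Chase each element through ρ then π: a → g → g; b → e → h; c → b → b; d → c → d; e → h → f; f → f → a; g → i → i; h → d → c; i → a → e.
So π ∘ ρ in one-line form is g h b d f a i c e.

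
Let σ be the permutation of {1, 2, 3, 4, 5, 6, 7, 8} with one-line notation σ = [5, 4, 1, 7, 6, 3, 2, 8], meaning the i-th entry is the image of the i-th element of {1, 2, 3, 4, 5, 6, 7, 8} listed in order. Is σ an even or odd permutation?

odd

In disjoint-cycle form the cycle lengths are 4, 3, 1.
A cycle of length ℓ contributes ℓ−1 transpositions, so σ is a product of 3 + 2 = 5 transpositions — odd.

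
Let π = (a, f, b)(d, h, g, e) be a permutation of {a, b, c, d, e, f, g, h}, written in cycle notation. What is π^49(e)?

d

e lies in the 4-cycle (d, h, g, e).
Since the cycle has length 4, π^49 acts on it the same as π^1 (49 mod 4 = 1).
Advancing 1 step from e: e → d.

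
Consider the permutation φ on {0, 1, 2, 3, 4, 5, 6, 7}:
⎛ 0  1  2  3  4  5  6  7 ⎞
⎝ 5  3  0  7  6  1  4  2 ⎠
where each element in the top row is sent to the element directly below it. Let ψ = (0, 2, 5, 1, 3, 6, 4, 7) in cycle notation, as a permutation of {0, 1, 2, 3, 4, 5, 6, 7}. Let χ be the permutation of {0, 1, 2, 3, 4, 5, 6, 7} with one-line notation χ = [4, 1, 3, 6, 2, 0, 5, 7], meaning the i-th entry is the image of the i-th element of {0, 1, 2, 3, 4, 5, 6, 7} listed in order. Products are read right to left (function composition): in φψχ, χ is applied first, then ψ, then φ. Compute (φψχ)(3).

(φψχ)(3) = φ(ψ(χ(3))). χ(3) = 6, then ψ(6) = 4, then φ(4) = 6, so the result is 6.

6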